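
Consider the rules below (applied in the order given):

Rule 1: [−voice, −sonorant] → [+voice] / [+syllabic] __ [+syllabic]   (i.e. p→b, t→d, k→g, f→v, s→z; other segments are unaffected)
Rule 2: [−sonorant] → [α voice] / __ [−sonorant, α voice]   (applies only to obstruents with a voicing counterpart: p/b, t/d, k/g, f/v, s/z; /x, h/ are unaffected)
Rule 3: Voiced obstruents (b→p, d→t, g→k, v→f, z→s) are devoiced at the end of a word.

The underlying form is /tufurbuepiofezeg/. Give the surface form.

tuvurbuebiovezek

Rule 1 (intervocalic voicing): /f/ is a voiceless obstruent between vowels /u/ and /u/, so it voices to [v]. /p/ is a voiceless obstruent between vowels /e/ and /i/, so it voices to [b]. /f/ is a voiceless obstruent between vowels /o/ and /e/, so it voices to [v]. /tufurbuepiofezeg/ → tuvurbuebiovezeg.
Rule 2 (regressive voicing assimilation): no segment meets the environment; /tuvurbuebiovezeg/ is unchanged.
Rule 3 (final devoicing): /g/ is a voiced obstruent in word-final position, so it devoices to [k]. /tuvurbuebiovezeg/ → tuvurbuebiovezek.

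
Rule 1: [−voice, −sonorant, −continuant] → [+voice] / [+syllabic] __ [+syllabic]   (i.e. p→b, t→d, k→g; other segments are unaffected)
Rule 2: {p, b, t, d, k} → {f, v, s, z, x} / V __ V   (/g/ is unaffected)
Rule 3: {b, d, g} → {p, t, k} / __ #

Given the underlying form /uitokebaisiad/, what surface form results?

uizogevaisiat

Rule 1 (intervocalic voicing): /t/ is a voiceless stop between vowels /i/ and /o/, so it voices to [d]. /k/ is a voiceless stop between vowels /o/ and /e/, so it voices to [g]. /uitokebaisiad/ → uidogebaisiad.
Rule 2 (intervocalic spirantization): /d/ is a stop between vowels /i/ and /o/, so it spirantizes to the fricative [z]. /b/ is a stop between vowels /e/ and /a/, so it spirantizes to the fricative [v]. /uidogebaisiad/ → uizogevaisiad.
Rule 3 (final devoicing): /d/ is a voiced stop in word-final position, so it devoices to [t]. /uizogevaisiad/ → uizogevaisiat.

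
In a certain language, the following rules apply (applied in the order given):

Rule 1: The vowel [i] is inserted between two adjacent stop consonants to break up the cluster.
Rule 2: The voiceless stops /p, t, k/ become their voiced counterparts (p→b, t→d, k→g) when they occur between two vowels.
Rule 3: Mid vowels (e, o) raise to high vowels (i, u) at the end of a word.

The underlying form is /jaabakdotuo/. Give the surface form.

jaabagidoduu

Rule 1 (stop-cluster i-epenthesis): /k/ and /d/ form a stop–stop cluster, so [i] is inserted between them. /jaabakdotuo/ → jaabakidotuo.
Rule 2 (intervocalic voicing): /k/ is a voiceless stop between vowels /a/ and /i/, so it voices to [g]. /t/ is a voiceless stop between vowels /o/ and /u/, so it voices to [d]. /jaabakidotuo/ → jaabagidoduo.
Rule 3 (final vowel raising): /o/ is a mid vowel in word-final position, so it raises to [u]. /jaabagidoduo/ → jaabagidoduu.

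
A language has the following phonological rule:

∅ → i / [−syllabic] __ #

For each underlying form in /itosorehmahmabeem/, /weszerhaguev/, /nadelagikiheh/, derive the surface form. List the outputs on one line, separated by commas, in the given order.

itosorehmahmabeemi, weszerhaguevi, nadelagikihehi

/itosorehmahmabeem/: the form ends in the consonant /m/, so [i] is inserted word-finally. → [itosorehmahmabeemi].
/weszerhaguev/: the form ends in the consonant /v/, so [i] is inserted word-finally. → [weszerhaguevi].
/nadelagikiheh/: the form ends in the consonant /h/, so [i] is inserted word-finally. → [nadelagikihehi].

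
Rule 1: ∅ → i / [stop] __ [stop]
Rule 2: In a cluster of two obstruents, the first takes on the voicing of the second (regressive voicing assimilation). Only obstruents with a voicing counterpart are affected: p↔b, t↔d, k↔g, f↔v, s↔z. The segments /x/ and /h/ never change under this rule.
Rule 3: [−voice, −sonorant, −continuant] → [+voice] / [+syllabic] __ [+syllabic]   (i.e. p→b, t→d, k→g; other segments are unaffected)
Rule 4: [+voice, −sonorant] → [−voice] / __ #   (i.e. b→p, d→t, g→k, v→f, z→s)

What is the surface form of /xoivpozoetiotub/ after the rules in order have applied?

Rule 1 (stop-cluster i-epenthesis): no segment meets the environment; /xoivpozoetiotub/ is unchanged.
Rule 2 (regressive voicing assimilation): /v/ precedes the voiceless obstruent /p/, so it devoices to [f] by assimilation. /xoivpozoetiotub/ → xoifpozoetiotub.
Rule 3 (intervocalic voicing): /t/ is a voiceless stop between vowels /e/ and /i/, so it voices to [d]. /t/ is a voiceless stop between vowels /o/ and /u/, so it voices to [d]. /xoifpozoetiotub/ → xoifpozoediodub.
Rule 4 (final devoicing): /b/ is a voiced obstruent in word-final position, so it devoices to [p]. /xoifpozoediodub/ → xoifpozoediodup.

xoifpozoediodup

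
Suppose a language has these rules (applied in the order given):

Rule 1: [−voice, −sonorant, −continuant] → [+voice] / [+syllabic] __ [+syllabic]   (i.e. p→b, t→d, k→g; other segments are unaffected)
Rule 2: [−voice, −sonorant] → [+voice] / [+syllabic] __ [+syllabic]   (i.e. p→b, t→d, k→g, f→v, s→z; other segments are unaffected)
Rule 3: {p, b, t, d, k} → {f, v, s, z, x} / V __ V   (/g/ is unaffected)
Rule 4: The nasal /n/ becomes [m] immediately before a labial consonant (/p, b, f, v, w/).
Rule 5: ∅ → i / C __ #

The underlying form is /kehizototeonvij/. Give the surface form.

kehizozozeomviji

Rule 1 (intervocalic voicing): /t/ is a voiceless stop between vowels /o/ and /o/, so it voices to [d]. /t/ is a voiceless stop between vowels /o/ and /e/, so it voices to [d]. /kehizototeonvij/ → kehizododeonvij.
Rule 2 (intervocalic voicing): no segment meets the environment; /kehizododeonvij/ is unchanged.
Rule 3 (intervocalic spirantization): /d/ is a stop between vowels /o/ and /o/, so it spirantizes to the fricative [z]. /d/ is a stop between vowels /o/ and /e/, so it spirantizes to the fricative [z]. /kehizododeonvij/ → kehizozozeonvij.
Rule 4 (nasal place assimilation): /n/ precedes the labial consonant /v/, so it assimilates in place to [m]. /kehizozozeonvij/ → kehizozozeomvij.
Rule 5 (final i-epenthesis): the form ends in the consonant /j/, so [i] is inserted word-finally. /kehizozozeomvij/ → kehizozozeomviji.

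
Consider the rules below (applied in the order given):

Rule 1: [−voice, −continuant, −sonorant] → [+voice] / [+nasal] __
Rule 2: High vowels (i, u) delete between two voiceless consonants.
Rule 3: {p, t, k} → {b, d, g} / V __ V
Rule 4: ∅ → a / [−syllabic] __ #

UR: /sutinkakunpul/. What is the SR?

Rule 1 (post-nasal voicing): /k/ is a voiceless stop immediately after the nasal /n/, so it voices to [g]. /p/ is a voiceless stop immediately after the nasal /n/, so it voices to [b]. /sutinkakunpul/ → sutingakunbul.
Rule 2 (high vowel syncope): /u/ is a high vowel flanked by voiceless consonants /s/ and /t/, so it deletes. /sutingakunbul/ → stingakunbul.
Rule 3 (intervocalic voicing): /k/ is a voiceless stop between vowels /a/ and /u/, so it voices to [g]. /stingakunbul/ → stingagunbul.
Rule 4 (final a-epenthesis): the form ends in the consonant /l/, so [a] is inserted word-finally. /stingagunbul/ → stingagunbula.

stingagunbula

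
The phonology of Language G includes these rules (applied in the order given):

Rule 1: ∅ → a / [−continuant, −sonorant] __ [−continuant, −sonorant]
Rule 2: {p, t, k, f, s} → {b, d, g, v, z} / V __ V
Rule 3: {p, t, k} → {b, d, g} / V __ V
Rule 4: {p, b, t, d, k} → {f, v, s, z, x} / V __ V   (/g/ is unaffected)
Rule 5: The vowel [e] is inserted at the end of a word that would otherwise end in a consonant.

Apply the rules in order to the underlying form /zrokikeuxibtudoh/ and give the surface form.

Rule 1 (stop-cluster a-epenthesis): /b/ and /t/ form a stop–stop cluster, so [a] is inserted between them. /zrokikeuxibtudoh/ → zrokikeuxibatudoh.
Rule 2 (intervocalic voicing): /k/ is a voiceless obstruent between vowels /o/ and /i/, so it voices to [g]. /k/ is a voiceless obstruent between vowels /i/ and /e/, so it voices to [g]. /t/ is a voiceless obstruent between vowels /a/ and /u/, so it voices to [d]. /zrokikeuxibatudoh/ → zrogigeuxibadudoh.
Rule 3 (intervocalic voicing): no segment meets the environment; /zrogigeuxibadudoh/ is unchanged.
Rule 4 (intervocalic spirantization): /b/ is a stop between vowels /i/ and /a/, so it spirantizes to the fricative [v]. /d/ is a stop between vowels /a/ and /u/, so it spirantizes to the fricative [z]. /d/ is a stop between vowels /u/ and /o/, so it spirantizes to the fricative [z]. /zrogigeuxibadudoh/ → zrogigeuxivazuzoh.
Rule 5 (final e-epenthesis): the form ends in the consonant /h/, so [e] is inserted word-finally. /zrogigeuxivazuzoh/ → zrogigeuxivazuzohe.

zrogigeuxivazuzohe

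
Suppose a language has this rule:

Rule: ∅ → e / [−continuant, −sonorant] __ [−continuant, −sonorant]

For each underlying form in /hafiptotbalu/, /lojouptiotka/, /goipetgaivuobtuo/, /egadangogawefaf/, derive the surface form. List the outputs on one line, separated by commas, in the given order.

/hafiptotbalu/: /p/ and /t/ form a stop–stop cluster, so [e] is inserted between them. /t/ and /b/ form a stop–stop cluster, so [e] is inserted between them. → [hafipetotebalu].
/lojouptiotka/: /p/ and /t/ form a stop–stop cluster, so [e] is inserted between them. /t/ and /k/ form a stop–stop cluster, so [e] is inserted between them. → [lojoupetioteka].
/goipetgaivuobtuo/: /t/ and /g/ form a stop–stop cluster, so [e] is inserted between them. /b/ and /t/ form a stop–stop cluster, so [e] is inserted between them. → [goipetegaivuobetuo].
/egadangogawefaf/: the rule's environment is not met; surfaces unchanged as [egadangogawefaf].

hafipetotebalu, lojoupetioteka, goipetegaivuobetuo, egadangogawefaf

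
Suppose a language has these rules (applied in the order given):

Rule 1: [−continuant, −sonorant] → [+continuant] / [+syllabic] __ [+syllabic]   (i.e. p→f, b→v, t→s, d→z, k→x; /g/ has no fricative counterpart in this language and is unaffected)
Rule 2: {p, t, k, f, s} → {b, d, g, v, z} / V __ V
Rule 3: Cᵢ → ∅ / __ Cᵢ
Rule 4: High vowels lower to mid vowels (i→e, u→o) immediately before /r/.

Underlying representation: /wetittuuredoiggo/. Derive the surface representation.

Rule 1 (intervocalic spirantization): /t/ is a stop between vowels /e/ and /i/, so it spirantizes to the fricative [s]. /d/ is a stop between vowels /e/ and /o/, so it spirantizes to the fricative [z]. /wetittuuredoiggo/ → wesittuurezoiggo.
Rule 2 (intervocalic voicing): /s/ is a voiceless obstruent between vowels /e/ and /i/, so it voices to [z]. /wesittuurezoiggo/ → wezittuurezoiggo.
Rule 3 (degemination): /tt/ is a geminate; the first /t/ deletes. /gg/ is a geminate; the first /g/ deletes. /wezittuurezoiggo/ → wezituurezoigo.
Rule 4 (pre-rhotic lowering): /u/ is a high vowel immediately before /r/, so it lowers to [o]. /wezituurezoigo/ → wezituorezoigo.

wezituorezoigo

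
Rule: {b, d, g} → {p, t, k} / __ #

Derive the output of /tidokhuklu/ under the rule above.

tidokhuklu

No segment of /tidokhuklu/ meets the structural description of the rule, so the form surfaces unchanged.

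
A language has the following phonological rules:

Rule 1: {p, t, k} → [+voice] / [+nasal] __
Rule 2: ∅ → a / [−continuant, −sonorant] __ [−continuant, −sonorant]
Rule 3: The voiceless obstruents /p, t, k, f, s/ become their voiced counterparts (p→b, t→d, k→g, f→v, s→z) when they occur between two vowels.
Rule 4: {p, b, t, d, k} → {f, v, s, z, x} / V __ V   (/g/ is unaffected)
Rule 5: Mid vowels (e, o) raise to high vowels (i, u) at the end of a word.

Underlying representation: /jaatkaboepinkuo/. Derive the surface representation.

jaazagavoevinguu

Rule 1 (post-nasal voicing): /k/ is a voiceless stop immediately after the nasal /n/, so it voices to [g]. /jaatkaboepinkuo/ → jaatkaboepinguo.
Rule 2 (stop-cluster a-epenthesis): /t/ and /k/ form a stop–stop cluster, so [a] is inserted between them. /jaatkaboepinguo/ → jaatakaboepinguo.
Rule 3 (intervocalic voicing): /t/ is a voiceless obstruent between vowels /a/ and /a/, so it voices to [d]. /k/ is a voiceless obstruent between vowels /a/ and /a/, so it voices to [g]. /p/ is a voiceless obstruent between vowels /e/ and /i/, so it voices to [b]. /jaatakaboepinguo/ → jaadagaboebinguo.
Rule 4 (intervocalic spirantization): /d/ is a stop between vowels /a/ and /a/, so it spirantizes to the fricative [z]. /b/ is a stop between vowels /a/ and /o/, so it spirantizes to the fricative [v]. /b/ is a stop between vowels /e/ and /i/, so it spirantizes to the fricative [v]. /jaadagaboebinguo/ → jaazagavoevinguo.
Rule 5 (final vowel raising): /o/ is a mid vowel in word-final position, so it raises to [u]. /jaazagavoevinguo/ → jaazagavoevinguu.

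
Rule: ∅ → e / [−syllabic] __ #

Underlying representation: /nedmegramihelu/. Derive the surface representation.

No segment of /nedmegramihelu/ meets the structural description of the rule, so the form surfaces unchanged.

nedmegramihelu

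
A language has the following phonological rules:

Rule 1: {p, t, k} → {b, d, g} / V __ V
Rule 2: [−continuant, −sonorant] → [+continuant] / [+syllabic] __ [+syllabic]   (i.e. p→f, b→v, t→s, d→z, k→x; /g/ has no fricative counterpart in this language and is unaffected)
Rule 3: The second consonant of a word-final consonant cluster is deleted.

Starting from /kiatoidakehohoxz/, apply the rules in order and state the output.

Rule 1 (intervocalic voicing): /t/ is a voiceless stop between vowels /a/ and /o/, so it voices to [d]. /k/ is a voiceless stop between vowels /a/ and /e/, so it voices to [g]. /kiatoidakehohoxz/ → kiadoidagehohoxz.
Rule 2 (intervocalic spirantization): /d/ is a stop between vowels /a/ and /o/, so it spirantizes to the fricative [z]. /d/ is a stop between vowels /i/ and /a/, so it spirantizes to the fricative [z]. /kiadoidagehohoxz/ → kiazoizagehohoxz.
Rule 3 (final cluster simplification): /z/ is the second consonant of a word-final cluster /xz/, so it deletes. /kiazoizagehohoxz/ → kiazoizagehohox.

kiazoizagehohox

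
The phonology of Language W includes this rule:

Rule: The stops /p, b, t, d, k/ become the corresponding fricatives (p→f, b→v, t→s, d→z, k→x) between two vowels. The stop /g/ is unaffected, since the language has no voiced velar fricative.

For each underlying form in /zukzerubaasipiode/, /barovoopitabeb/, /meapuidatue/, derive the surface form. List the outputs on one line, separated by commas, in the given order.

zukzeruvaasifioze, barovoofisaveb, meafuizasue

/zukzerubaasipiode/: /b/ is a stop between vowels /u/ and /a/, so it spirantizes to the fricative [v]. /p/ is a stop between vowels /i/ and /i/, so it spirantizes to the fricative [f]. /d/ is a stop between vowels /o/ and /e/, so it spirantizes to the fricative [z]. → [zukzeruvaasifioze].
/barovoopitabeb/: /p/ is a stop between vowels /o/ and /i/, so it spirantizes to the fricative [f]. /t/ is a stop between vowels /i/ and /a/, so it spirantizes to the fricative [s]. /b/ is a stop between vowels /a/ and /e/, so it spirantizes to the fricative [v]. → [barovoofisaveb].
/meapuidatue/: /p/ is a stop between vowels /a/ and /u/, so it spirantizes to the fricative [f]. /d/ is a stop between vowels /i/ and /a/, so it spirantizes to the fricative [z]. /t/ is a stop between vowels /a/ and /u/, so it spirantizes to the fricative [s]. → [meafuizasue].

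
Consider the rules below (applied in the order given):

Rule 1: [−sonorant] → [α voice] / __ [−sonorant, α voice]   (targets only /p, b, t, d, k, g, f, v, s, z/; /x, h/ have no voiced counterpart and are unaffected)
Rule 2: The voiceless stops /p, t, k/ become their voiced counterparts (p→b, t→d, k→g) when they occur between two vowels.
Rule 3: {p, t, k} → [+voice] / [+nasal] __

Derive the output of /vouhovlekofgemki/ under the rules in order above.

Rule 1 (regressive voicing assimilation): /f/ precedes the voiced obstruent /g/, so it voices to [v] by assimilation. /vouhovlekofgemki/ → vouhovlekovgemki.
Rule 2 (intervocalic voicing): /k/ is a voiceless stop between vowels /e/ and /o/, so it voices to [g]. /vouhovlekovgemki/ → vouhovlegovgemki.
Rule 3 (post-nasal voicing): /k/ is a voiceless stop immediately after the nasal /m/, so it voices to [g]. /vouhovlegovgemki/ → vouhovlegovgemgi.

vouhovlegovgemgi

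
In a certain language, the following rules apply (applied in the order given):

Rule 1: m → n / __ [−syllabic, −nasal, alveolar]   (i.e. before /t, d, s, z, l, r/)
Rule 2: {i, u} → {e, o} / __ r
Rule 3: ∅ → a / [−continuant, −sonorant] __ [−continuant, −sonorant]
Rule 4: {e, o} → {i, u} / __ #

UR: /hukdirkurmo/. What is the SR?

Rule 1 (nasal place assimilation): no segment meets the environment; /hukdirkurmo/ is unchanged.
Rule 2 (pre-rhotic lowering): /i/ is a high vowel immediately before /r/, so it lowers to [e]. /u/ is a high vowel immediately before /r/, so it lowers to [o]. /hukdirkurmo/ → hukderkormo.
Rule 3 (stop-cluster a-epenthesis): /k/ and /d/ form a stop–stop cluster, so [a] is inserted between them. /hukderkormo/ → hukaderkormo.
Rule 4 (final vowel raising): /o/ is a mid vowel in word-final position, so it raises to [u]. /hukaderkormo/ → hukaderkormu.

hukaderkormu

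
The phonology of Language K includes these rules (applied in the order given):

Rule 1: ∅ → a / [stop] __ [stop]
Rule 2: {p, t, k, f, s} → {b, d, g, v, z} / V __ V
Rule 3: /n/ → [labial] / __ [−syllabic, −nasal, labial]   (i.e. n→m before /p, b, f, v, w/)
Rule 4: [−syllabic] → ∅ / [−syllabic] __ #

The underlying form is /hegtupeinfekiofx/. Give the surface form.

hegadubeimfegiof

Rule 1 (stop-cluster a-epenthesis): /g/ and /t/ form a stop–stop cluster, so [a] is inserted between them. /hegtupeinfekiofx/ → hegatupeinfekiofx.
Rule 2 (intervocalic voicing): /t/ is a voiceless obstruent between vowels /a/ and /u/, so it voices to [d]. /p/ is a voiceless obstruent between vowels /u/ and /e/, so it voices to [b]. /k/ is a voiceless obstruent between vowels /e/ and /i/, so it voices to [g]. /hegatupeinfekiofx/ → hegadubeinfegiofx.
Rule 3 (nasal place assimilation): /n/ precedes the labial consonant /f/, so it assimilates in place to [m]. /hegadubeinfegiofx/ → hegadubeimfegiofx.
Rule 4 (final cluster simplification): /x/ is the second consonant of a word-final cluster /fx/, so it deletes. /hegadubeimfegiofx/ → hegadubeimfegiof.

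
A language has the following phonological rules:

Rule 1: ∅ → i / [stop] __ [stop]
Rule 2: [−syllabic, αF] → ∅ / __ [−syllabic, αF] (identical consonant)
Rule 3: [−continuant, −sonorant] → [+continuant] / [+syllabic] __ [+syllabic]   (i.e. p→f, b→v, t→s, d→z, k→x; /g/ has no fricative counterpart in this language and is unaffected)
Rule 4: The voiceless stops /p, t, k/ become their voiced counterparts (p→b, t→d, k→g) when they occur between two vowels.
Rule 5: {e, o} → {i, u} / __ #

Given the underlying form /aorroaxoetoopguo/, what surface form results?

aoroaxoesoofiguu

Rule 1 (stop-cluster i-epenthesis): /p/ and /g/ form a stop–stop cluster, so [i] is inserted between them. /aorroaxoetoopguo/ → aorroaxoetoopiguo.
Rule 2 (degemination): /rr/ is a geminate; the first /r/ deletes. /aorroaxoetoopiguo/ → aoroaxoetoopiguo.
Rule 3 (intervocalic spirantization): /t/ is a stop between vowels /e/ and /o/, so it spirantizes to the fricative [s]. /p/ is a stop between vowels /o/ and /i/, so it spirantizes to the fricative [f]. /aoroaxoetoopiguo/ → aoroaxoesoofiguo.
Rule 4 (intervocalic voicing): no segment meets the environment; /aoroaxoesoofiguo/ is unchanged.
Rule 5 (final vowel raising): /o/ is a mid vowel in word-final position, so it raises to [u]. /aoroaxoesoofiguo/ → aoroaxoesoofiguu.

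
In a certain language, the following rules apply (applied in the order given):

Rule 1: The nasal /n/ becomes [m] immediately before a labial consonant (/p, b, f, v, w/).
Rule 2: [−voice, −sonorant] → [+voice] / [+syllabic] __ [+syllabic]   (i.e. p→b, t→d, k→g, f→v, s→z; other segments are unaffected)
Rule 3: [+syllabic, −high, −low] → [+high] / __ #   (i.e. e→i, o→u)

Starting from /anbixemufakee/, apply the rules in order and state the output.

ambixemuvagei

Rule 1 (nasal place assimilation): /n/ precedes the labial consonant /b/, so it assimilates in place to [m]. /anbixemufakee/ → ambixemufakee.
Rule 2 (intervocalic voicing): /f/ is a voiceless obstruent between vowels /u/ and /a/, so it voices to [v]. /k/ is a voiceless obstruent between vowels /a/ and /e/, so it voices to [g]. /ambixemufakee/ → ambixemuvagee.
Rule 3 (final vowel raising): /e/ is a mid vowel in word-final position, so it raises to [i]. /ambixemuvagee/ → ambixemuvagei.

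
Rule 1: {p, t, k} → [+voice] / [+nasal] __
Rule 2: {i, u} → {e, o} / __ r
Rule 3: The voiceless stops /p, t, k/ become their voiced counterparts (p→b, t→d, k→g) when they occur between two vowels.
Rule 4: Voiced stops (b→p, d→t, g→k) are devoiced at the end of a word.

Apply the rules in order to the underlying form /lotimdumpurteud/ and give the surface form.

Rule 1 (post-nasal voicing): /p/ is a voiceless stop immediately after the nasal /m/, so it voices to [b]. /lotimdumpurteud/ → lotimdumburteud.
Rule 2 (pre-rhotic lowering): /u/ is a high vowel immediately before /r/, so it lowers to [o]. /lotimdumburteud/ → lotimdumborteud.
Rule 3 (intervocalic voicing): /t/ is a voiceless stop between vowels /o/ and /i/, so it voices to [d]. /lotimdumborteud/ → lodimdumborteud.
Rule 4 (final devoicing): /d/ is a voiced stop in word-final position, so it devoices to [t]. /lodimdumborteud/ → lodimdumborteut.

lodimdumborteut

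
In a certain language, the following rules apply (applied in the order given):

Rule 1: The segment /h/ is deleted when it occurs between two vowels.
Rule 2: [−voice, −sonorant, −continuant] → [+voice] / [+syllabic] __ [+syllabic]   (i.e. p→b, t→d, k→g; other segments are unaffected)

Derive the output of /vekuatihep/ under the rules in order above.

veguadiep

Rule 1 (intervocalic h-deletion): /h/ occurs between vowels /i/ and /e/, so it deletes. /vekuatihep/ → vekuatiep.
Rule 2 (intervocalic voicing): /k/ is a voiceless stop between vowels /e/ and /u/, so it voices to [g]. /t/ is a voiceless stop between vowels /a/ and /i/, so it voices to [d]. /vekuatiep/ → veguadiep.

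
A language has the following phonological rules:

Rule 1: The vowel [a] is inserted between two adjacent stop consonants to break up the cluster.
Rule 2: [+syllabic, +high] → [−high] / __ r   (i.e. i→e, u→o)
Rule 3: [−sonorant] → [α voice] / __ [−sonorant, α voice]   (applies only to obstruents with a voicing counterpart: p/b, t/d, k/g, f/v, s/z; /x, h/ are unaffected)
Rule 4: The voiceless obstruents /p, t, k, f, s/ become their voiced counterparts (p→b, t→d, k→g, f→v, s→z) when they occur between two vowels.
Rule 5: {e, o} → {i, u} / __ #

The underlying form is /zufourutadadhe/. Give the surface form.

Rule 1 (stop-cluster a-epenthesis): no segment meets the environment; /zufourutadadhe/ is unchanged.
Rule 2 (pre-rhotic lowering): /u/ is a high vowel immediately before /r/, so it lowers to [o]. /zufourutadadhe/ → zufoorutadadhe.
Rule 3 (regressive voicing assimilation): /d/ precedes the voiceless obstruent /h/, so it devoices to [t] by assimilation. /zufoorutadadhe/ → zufoorutadathe.
Rule 4 (intervocalic voicing): /f/ is a voiceless obstruent between vowels /u/ and /o/, so it voices to [v]. /t/ is a voiceless obstruent between vowels /u/ and /a/, so it voices to [d]. /zufoorutadathe/ → zuvoorudadathe.
Rule 5 (final vowel raising): /e/ is a mid vowel in word-final position, so it raises to [i]. /zuvoorudadathe/ → zuvoorudadathi.

zuvoorudadathi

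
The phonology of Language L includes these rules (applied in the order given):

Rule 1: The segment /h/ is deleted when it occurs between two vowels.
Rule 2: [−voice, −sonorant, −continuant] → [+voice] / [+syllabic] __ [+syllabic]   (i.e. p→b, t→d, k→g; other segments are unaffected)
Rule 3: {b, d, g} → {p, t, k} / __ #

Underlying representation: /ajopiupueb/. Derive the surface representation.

Rule 1 (intervocalic h-deletion): no segment meets the environment; /ajopiupueb/ is unchanged.
Rule 2 (intervocalic voicing): /p/ is a voiceless stop between vowels /o/ and /i/, so it voices to [b]. /p/ is a voiceless stop between vowels /u/ and /u/, so it voices to [b]. /ajopiupueb/ → ajobiubueb.
Rule 3 (final devoicing): /b/ is a voiced stop in word-final position, so it devoices to [p]. /ajobiubueb/ → ajobiubuep.

ajobiubuep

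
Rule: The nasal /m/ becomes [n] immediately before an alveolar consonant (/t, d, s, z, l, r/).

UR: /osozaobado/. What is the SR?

osozaobado

No segment of /osozaobado/ meets the structural description of the rule, so the form surfaces unchanged.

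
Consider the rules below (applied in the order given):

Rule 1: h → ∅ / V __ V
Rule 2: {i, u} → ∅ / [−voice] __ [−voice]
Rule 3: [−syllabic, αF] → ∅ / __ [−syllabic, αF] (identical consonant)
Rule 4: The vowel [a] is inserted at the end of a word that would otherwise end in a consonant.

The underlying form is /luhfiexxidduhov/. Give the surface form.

Rule 1 (intervocalic h-deletion): /h/ occurs between vowels /u/ and /o/, so it deletes. /luhfiexxidduhov/ → luhfiexxidduov.
Rule 2 (high vowel syncope): no segment meets the environment; /luhfiexxidduov/ is unchanged.
Rule 3 (degemination): /xx/ is a geminate; the first /x/ deletes. /dd/ is a geminate; the first /d/ deletes. /luhfiexxidduov/ → luhfiexiduov.
Rule 4 (final a-epenthesis): the form ends in the consonant /v/, so [a] is inserted word-finally. /luhfiexiduov/ → luhfiexiduova.

luhfiexiduova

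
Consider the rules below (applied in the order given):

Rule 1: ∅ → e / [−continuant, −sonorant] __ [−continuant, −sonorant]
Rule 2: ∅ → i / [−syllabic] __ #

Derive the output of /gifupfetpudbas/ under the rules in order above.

gifupfetepudebasi

Rule 1 (stop-cluster e-epenthesis): /t/ and /p/ form a stop–stop cluster, so [e] is inserted between them. /d/ and /b/ form a stop–stop cluster, so [e] is inserted between them. /gifupfetpudbas/ → gifupfetepudebas.
Rule 2 (final i-epenthesis): the form ends in the consonant /s/, so [i] is inserted word-finally. /gifupfetepudebas/ → gifupfetepudebasi.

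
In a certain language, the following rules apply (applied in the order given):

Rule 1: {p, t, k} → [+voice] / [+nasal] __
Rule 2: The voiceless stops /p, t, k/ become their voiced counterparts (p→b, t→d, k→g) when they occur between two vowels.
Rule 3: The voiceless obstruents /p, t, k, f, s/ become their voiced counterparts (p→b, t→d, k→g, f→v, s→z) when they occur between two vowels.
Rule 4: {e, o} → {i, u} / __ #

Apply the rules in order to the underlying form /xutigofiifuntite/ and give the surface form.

Rule 1 (post-nasal voicing): /t/ is a voiceless stop immediately after the nasal /n/, so it voices to [d]. /xutigofiifuntite/ → xutigofiifundite.
Rule 2 (intervocalic voicing): /t/ is a voiceless stop between vowels /u/ and /i/, so it voices to [d]. /t/ is a voiceless stop between vowels /i/ and /e/, so it voices to [d]. /xutigofiifundite/ → xudigofiifundide.
Rule 3 (intervocalic voicing): /f/ is a voiceless obstruent between vowels /o/ and /i/, so it voices to [v]. /f/ is a voiceless obstruent between vowels /i/ and /u/, so it voices to [v]. /xudigofiifundide/ → xudigoviivundide.
Rule 4 (final vowel raising): /e/ is a mid vowel in word-final position, so it raises to [i]. /xudigoviivundide/ → xudigoviivundidi.

xudigoviivundidi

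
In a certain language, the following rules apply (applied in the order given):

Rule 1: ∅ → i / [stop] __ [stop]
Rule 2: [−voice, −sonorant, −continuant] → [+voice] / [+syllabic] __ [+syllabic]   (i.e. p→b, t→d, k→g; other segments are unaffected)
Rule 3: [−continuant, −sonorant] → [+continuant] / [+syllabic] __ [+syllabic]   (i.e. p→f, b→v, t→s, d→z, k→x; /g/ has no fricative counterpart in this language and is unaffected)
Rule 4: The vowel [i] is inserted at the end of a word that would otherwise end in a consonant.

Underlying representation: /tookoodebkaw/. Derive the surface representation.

toogoozevigawi

Rule 1 (stop-cluster i-epenthesis): /b/ and /k/ form a stop–stop cluster, so [i] is inserted between them. /tookoodebkaw/ → tookoodebikaw.
Rule 2 (intervocalic voicing): /k/ is a voiceless stop between vowels /o/ and /o/, so it voices to [g]. /k/ is a voiceless stop between vowels /i/ and /a/, so it voices to [g]. /tookoodebikaw/ → toogoodebigaw.
Rule 3 (intervocalic spirantization): /d/ is a stop between vowels /o/ and /e/, so it spirantizes to the fricative [z]. /b/ is a stop between vowels /e/ and /i/, so it spirantizes to the fricative [v]. /toogoodebigaw/ → toogoozevigaw.
Rule 4 (final i-epenthesis): the form ends in the consonant /w/, so [i] is inserted word-finally. /toogoozevigaw/ → toogoozevigawi.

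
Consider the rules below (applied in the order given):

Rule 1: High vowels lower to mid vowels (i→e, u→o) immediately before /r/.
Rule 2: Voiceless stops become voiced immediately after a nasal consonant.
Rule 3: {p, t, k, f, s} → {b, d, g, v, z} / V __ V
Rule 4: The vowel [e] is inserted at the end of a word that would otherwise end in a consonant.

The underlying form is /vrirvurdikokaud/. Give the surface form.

vrervordigogaude

Rule 1 (pre-rhotic lowering): /i/ is a high vowel immediately before /r/, so it lowers to [e]. /u/ is a high vowel immediately before /r/, so it lowers to [o]. /vrirvurdikokaud/ → vrervordikokaud.
Rule 2 (post-nasal voicing): no segment meets the environment; /vrervordikokaud/ is unchanged.
Rule 3 (intervocalic voicing): /k/ is a voiceless obstruent between vowels /i/ and /o/, so it voices to [g]. /k/ is a voiceless obstruent between vowels /o/ and /a/, so it voices to [g]. /vrervordikokaud/ → vrervordigogaud.
Rule 4 (final e-epenthesis): the form ends in the consonant /d/, so [e] is inserted word-finally. /vrervordigogaud/ → vrervordigogaude.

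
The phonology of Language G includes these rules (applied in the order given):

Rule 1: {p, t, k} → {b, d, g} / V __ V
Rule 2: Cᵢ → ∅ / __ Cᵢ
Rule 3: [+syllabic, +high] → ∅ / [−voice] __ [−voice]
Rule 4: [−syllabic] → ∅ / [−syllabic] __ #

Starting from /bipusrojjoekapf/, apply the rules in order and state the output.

bibusrojoegap

Rule 1 (intervocalic voicing): /p/ is a voiceless stop between vowels /i/ and /u/, so it voices to [b]. /k/ is a voiceless stop between vowels /e/ and /a/, so it voices to [g]. /bipusrojjoekapf/ → bibusrojjoegapf.
Rule 2 (degemination): /jj/ is a geminate; the first /j/ deletes. /bibusrojjoegapf/ → bibusrojoegapf.
Rule 3 (high vowel syncope): no segment meets the environment; /bibusrojoegapf/ is unchanged.
Rule 4 (final cluster simplification): /f/ is the second consonant of a word-final cluster /pf/, so it deletes. /bibusrojoegapf/ → bibusrojoegap.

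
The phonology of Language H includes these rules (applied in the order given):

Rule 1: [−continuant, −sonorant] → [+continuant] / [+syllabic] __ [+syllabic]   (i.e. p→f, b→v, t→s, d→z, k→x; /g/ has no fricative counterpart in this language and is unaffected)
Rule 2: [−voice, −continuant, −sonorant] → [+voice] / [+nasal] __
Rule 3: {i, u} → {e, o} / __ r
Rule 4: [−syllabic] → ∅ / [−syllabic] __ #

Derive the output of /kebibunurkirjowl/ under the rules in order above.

Rule 1 (intervocalic spirantization): /b/ is a stop between vowels /e/ and /i/, so it spirantizes to the fricative [v]. /b/ is a stop between vowels /i/ and /u/, so it spirantizes to the fricative [v]. /kebibunurkirjowl/ → kevivunurkirjowl.
Rule 2 (post-nasal voicing): no segment meets the environment; /kevivunurkirjowl/ is unchanged.
Rule 3 (pre-rhotic lowering): /u/ is a high vowel immediately before /r/, so it lowers to [o]. /i/ is a high vowel immediately before /r/, so it lowers to [e]. /kevivunurkirjowl/ → kevivunorkerjowl.
Rule 4 (final cluster simplification): /l/ is the second consonant of a word-final cluster /wl/, so it deletes. /kevivunorkerjowl/ → kevivunorkerjow.

kevivunorkerjow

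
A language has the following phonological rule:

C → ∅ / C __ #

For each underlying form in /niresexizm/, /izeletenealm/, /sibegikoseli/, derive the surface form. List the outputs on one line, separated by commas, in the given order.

/niresexizm/: /m/ is the second consonant of a word-final cluster /zm/, so it deletes. → [niresexiz].
/izeletenealm/: /m/ is the second consonant of a word-final cluster /lm/, so it deletes. → [izeleteneal].
/sibegikoseli/: the rule's environment is not met; surfaces unchanged as [sibegikoseli].

niresexiz, izeleteneal, sibegikoseli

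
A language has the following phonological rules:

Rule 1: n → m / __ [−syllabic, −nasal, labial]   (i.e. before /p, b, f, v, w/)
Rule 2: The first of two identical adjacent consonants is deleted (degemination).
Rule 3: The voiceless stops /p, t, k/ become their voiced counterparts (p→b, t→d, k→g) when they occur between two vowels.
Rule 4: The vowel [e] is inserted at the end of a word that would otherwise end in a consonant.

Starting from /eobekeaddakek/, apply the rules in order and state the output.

eobegeadageke

Rule 1 (nasal place assimilation): no segment meets the environment; /eobekeaddakek/ is unchanged.
Rule 2 (degemination): /dd/ is a geminate; the first /d/ deletes. /eobekeaddakek/ → eobekeadakek.
Rule 3 (intervocalic voicing): /k/ is a voiceless stop between vowels /e/ and /e/, so it voices to [g]. /k/ is a voiceless stop between vowels /a/ and /e/, so it voices to [g]. /eobekeadakek/ → eobegeadagek.
Rule 4 (final e-epenthesis): the form ends in the consonant /k/, so [e] is inserted word-finally. /eobegeadagek/ → eobegeadageke.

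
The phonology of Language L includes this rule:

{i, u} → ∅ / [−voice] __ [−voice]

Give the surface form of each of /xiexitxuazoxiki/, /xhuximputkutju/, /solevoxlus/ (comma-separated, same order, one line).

xiextxuazoxki, xhximptktju, solevoxlus

/xiexitxuazoxiki/: /i/ is a high vowel flanked by voiceless consonants /x/ and /t/, so it deletes. /i/ is a high vowel flanked by voiceless consonants /x/ and /k/, so it deletes. → [xiextxuazoxki].
/xhuximputkutju/: /u/ is a high vowel flanked by voiceless consonants /h/ and /x/, so it deletes. /u/ is a high vowel flanked by voiceless consonants /p/ and /t/, so it deletes. /u/ is a high vowel flanked by voiceless consonants /k/ and /t/, so it deletes. → [xhximptktju].
/solevoxlus/: the rule's environment is not met; surfaces unchanged as [solevoxlus].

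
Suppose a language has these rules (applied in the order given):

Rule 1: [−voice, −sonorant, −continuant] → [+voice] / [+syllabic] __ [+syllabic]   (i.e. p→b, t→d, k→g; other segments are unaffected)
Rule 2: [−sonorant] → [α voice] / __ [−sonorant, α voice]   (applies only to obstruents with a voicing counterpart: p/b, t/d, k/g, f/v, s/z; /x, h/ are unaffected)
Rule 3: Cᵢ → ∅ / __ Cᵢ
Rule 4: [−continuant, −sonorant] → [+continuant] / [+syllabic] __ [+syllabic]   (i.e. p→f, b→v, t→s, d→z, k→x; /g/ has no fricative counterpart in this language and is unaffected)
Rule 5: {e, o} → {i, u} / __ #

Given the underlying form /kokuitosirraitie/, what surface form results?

koguizosiraizii

Rule 1 (intervocalic voicing): /k/ is a voiceless stop between vowels /o/ and /u/, so it voices to [g]. /t/ is a voiceless stop between vowels /i/ and /o/, so it voices to [d]. /t/ is a voiceless stop between vowels /i/ and /i/, so it voices to [d]. /kokuitosirraitie/ → koguidosirraidie.
Rule 2 (regressive voicing assimilation): no segment meets the environment; /koguidosirraidie/ is unchanged.
Rule 3 (degemination): /rr/ is a geminate; the first /r/ deletes. /koguidosirraidie/ → koguidosiraidie.
Rule 4 (intervocalic spirantization): /d/ is a stop between vowels /i/ and /o/, so it spirantizes to the fricative [z]. /d/ is a stop between vowels /i/ and /i/, so it spirantizes to the fricative [z]. /koguidosiraidie/ → koguizosiraizie.
Rule 5 (final vowel raising): /e/ is a mid vowel in word-final position, so it raises to [i]. /koguizosiraizie/ → koguizosiraizii.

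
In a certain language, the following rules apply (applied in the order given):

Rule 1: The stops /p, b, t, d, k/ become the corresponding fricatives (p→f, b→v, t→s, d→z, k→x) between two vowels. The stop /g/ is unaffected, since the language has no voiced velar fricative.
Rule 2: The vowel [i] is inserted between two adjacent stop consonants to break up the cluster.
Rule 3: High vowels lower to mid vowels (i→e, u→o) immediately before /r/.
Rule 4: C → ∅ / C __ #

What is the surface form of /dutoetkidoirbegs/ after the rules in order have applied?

Rule 1 (intervocalic spirantization): /t/ is a stop between vowels /u/ and /o/, so it spirantizes to the fricative [s]. /d/ is a stop between vowels /i/ and /o/, so it spirantizes to the fricative [z]. /dutoetkidoirbegs/ → dusoetkizoirbegs.
Rule 2 (stop-cluster i-epenthesis): /t/ and /k/ form a stop–stop cluster, so [i] is inserted between them. /dusoetkizoirbegs/ → dusoetikizoirbegs.
Rule 3 (pre-rhotic lowering): /i/ is a high vowel immediately before /r/, so it lowers to [e]. /dusoetikizoirbegs/ → dusoetikizoerbegs.
Rule 4 (final cluster simplification): /s/ is the second consonant of a word-final cluster /gs/, so it deletes. /dusoetikizoerbegs/ → dusoetikizoerbeg.

dusoetikizoerbeg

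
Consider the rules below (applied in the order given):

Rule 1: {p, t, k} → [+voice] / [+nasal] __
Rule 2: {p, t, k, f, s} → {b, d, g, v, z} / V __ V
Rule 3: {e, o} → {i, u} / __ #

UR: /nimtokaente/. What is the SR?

Rule 1 (post-nasal voicing): /t/ is a voiceless stop immediately after the nasal /m/, so it voices to [d]. /t/ is a voiceless stop immediately after the nasal /n/, so it voices to [d]. /nimtokaente/ → nimdokaende.
Rule 2 (intervocalic voicing): /k/ is a voiceless obstruent between vowels /o/ and /a/, so it voices to [g]. /nimdokaende/ → nimdogaende.
Rule 3 (final vowel raising): /e/ is a mid vowel in word-final position, so it raises to [i]. /nimdogaende/ → nimdogaendi.

nimdogaendi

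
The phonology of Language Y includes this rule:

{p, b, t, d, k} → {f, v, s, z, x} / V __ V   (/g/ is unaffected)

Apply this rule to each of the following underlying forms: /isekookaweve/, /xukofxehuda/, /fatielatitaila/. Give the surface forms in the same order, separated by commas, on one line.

/isekookaweve/: /k/ is a stop between vowels /e/ and /o/, so it spirantizes to the fricative [x]. /k/ is a stop between vowels /o/ and /a/, so it spirantizes to the fricative [x]. → [isexooxaweve].
/xukofxehuda/: /k/ is a stop between vowels /u/ and /o/, so it spirantizes to the fricative [x]. /d/ is a stop between vowels /u/ and /a/, so it spirantizes to the fricative [z]. → [xuxofxehuza].
/fatielatitaila/: /t/ is a stop between vowels /a/ and /i/, so it spirantizes to the fricative [s]. /t/ is a stop between vowels /a/ and /i/, so it spirantizes to the fricative [s]. /t/ is a stop between vowels /i/ and /a/, so it spirantizes to the fricative [s]. → [fasielasisaila].

isexooxaweve, xuxofxehuza, fasielasisaila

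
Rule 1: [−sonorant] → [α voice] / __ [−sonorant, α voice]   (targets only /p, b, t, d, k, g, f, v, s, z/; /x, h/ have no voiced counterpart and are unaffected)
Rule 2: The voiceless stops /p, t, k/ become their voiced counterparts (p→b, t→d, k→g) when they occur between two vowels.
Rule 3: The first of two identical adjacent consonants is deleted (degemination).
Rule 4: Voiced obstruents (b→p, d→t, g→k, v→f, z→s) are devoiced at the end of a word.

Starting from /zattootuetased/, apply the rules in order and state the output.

zatooduedaset

Rule 1 (regressive voicing assimilation): no segment meets the environment; /zattootuetased/ is unchanged.
Rule 2 (intervocalic voicing): /t/ is a voiceless stop between vowels /o/ and /u/, so it voices to [d]. /t/ is a voiceless stop between vowels /e/ and /a/, so it voices to [d]. /zattootuetased/ → zattooduedased.
Rule 3 (degemination): /tt/ is a geminate; the first /t/ deletes. /zattooduedased/ → zatooduedased.
Rule 4 (final devoicing): /d/ is a voiced obstruent in word-final position, so it devoices to [t]. /zatooduedased/ → zatooduedaset.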